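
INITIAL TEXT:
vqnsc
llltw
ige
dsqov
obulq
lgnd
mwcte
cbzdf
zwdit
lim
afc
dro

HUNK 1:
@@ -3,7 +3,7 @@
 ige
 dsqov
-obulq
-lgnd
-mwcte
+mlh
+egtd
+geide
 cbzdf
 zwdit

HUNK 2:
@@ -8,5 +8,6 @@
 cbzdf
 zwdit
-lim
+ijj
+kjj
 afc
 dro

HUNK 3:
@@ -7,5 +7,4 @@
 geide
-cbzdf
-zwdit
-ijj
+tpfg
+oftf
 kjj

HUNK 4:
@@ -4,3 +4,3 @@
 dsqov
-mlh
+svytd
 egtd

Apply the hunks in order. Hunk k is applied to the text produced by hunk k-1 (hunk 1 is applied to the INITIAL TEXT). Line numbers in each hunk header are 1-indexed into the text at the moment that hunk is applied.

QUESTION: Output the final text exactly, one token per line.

Hunk 1: at line 3 remove [obulq,lgnd,mwcte] add [mlh,egtd,geide] -> 12 lines: vqnsc llltw ige dsqov mlh egtd geide cbzdf zwdit lim afc dro
Hunk 2: at line 8 remove [lim] add [ijj,kjj] -> 13 lines: vqnsc llltw ige dsqov mlh egtd geide cbzdf zwdit ijj kjj afc dro
Hunk 3: at line 7 remove [cbzdf,zwdit,ijj] add [tpfg,oftf] -> 12 lines: vqnsc llltw ige dsqov mlh egtd geide tpfg oftf kjj afc dro
Hunk 4: at line 4 remove [mlh] add [svytd] -> 12 lines: vqnsc llltw ige dsqov svytd egtd geide tpfg oftf kjj afc dro

Answer: vqnsc
llltw
ige
dsqov
svytd
egtd
geide
tpfg
oftf
kjj
afc
dro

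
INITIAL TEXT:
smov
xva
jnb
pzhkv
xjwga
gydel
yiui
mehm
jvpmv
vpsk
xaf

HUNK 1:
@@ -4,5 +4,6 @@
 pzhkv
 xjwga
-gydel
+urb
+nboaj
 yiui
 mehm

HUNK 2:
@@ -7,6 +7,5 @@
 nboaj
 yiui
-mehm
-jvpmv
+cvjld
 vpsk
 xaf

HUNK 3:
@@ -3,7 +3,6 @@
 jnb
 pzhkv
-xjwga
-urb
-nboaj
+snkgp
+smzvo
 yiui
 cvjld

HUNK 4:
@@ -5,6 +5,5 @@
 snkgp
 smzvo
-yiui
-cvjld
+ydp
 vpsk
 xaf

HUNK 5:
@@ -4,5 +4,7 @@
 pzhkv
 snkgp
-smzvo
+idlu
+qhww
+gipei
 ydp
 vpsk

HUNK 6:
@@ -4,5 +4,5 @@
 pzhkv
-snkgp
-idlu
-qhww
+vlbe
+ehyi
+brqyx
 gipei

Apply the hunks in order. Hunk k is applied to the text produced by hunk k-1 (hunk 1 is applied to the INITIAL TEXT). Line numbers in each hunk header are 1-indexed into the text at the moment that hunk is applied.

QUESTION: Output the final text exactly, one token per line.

Hunk 1: at line 4 remove [gydel] add [urb,nboaj] -> 12 lines: smov xva jnb pzhkv xjwga urb nboaj yiui mehm jvpmv vpsk xaf
Hunk 2: at line 7 remove [mehm,jvpmv] add [cvjld] -> 11 lines: smov xva jnb pzhkv xjwga urb nboaj yiui cvjld vpsk xaf
Hunk 3: at line 3 remove [xjwga,urb,nboaj] add [snkgp,smzvo] -> 10 lines: smov xva jnb pzhkv snkgp smzvo yiui cvjld vpsk xaf
Hunk 4: at line 5 remove [yiui,cvjld] add [ydp] -> 9 lines: smov xva jnb pzhkv snkgp smzvo ydp vpsk xaf
Hunk 5: at line 4 remove [smzvo] add [idlu,qhww,gipei] -> 11 lines: smov xva jnb pzhkv snkgp idlu qhww gipei ydp vpsk xaf
Hunk 6: at line 4 remove [snkgp,idlu,qhww] add [vlbe,ehyi,brqyx] -> 11 lines: smov xva jnb pzhkv vlbe ehyi brqyx gipei ydp vpsk xaf

Answer: smov
xva
jnb
pzhkv
vlbe
ehyi
brqyx
gipei
ydp
vpsk
xaf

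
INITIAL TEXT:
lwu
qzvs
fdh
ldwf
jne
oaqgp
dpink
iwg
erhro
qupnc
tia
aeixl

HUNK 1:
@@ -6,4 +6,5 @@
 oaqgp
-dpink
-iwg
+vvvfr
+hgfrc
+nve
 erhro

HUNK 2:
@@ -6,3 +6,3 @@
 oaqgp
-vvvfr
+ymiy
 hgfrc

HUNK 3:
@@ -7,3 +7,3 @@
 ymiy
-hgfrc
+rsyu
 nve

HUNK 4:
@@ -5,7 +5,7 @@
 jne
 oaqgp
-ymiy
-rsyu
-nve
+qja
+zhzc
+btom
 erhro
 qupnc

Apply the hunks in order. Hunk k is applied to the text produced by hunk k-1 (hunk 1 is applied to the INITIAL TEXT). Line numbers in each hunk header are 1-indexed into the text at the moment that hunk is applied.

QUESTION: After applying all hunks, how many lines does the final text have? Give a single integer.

Hunk 1: at line 6 remove [dpink,iwg] add [vvvfr,hgfrc,nve] -> 13 lines: lwu qzvs fdh ldwf jne oaqgp vvvfr hgfrc nve erhro qupnc tia aeixl
Hunk 2: at line 6 remove [vvvfr] add [ymiy] -> 13 lines: lwu qzvs fdh ldwf jne oaqgp ymiy hgfrc nve erhro qupnc tia aeixl
Hunk 3: at line 7 remove [hgfrc] add [rsyu] -> 13 lines: lwu qzvs fdh ldwf jne oaqgp ymiy rsyu nve erhro qupnc tia aeixl
Hunk 4: at line 5 remove [ymiy,rsyu,nve] add [qja,zhzc,btom] -> 13 lines: lwu qzvs fdh ldwf jne oaqgp qja zhzc btom erhro qupnc tia aeixl
Final line count: 13

Answer: 13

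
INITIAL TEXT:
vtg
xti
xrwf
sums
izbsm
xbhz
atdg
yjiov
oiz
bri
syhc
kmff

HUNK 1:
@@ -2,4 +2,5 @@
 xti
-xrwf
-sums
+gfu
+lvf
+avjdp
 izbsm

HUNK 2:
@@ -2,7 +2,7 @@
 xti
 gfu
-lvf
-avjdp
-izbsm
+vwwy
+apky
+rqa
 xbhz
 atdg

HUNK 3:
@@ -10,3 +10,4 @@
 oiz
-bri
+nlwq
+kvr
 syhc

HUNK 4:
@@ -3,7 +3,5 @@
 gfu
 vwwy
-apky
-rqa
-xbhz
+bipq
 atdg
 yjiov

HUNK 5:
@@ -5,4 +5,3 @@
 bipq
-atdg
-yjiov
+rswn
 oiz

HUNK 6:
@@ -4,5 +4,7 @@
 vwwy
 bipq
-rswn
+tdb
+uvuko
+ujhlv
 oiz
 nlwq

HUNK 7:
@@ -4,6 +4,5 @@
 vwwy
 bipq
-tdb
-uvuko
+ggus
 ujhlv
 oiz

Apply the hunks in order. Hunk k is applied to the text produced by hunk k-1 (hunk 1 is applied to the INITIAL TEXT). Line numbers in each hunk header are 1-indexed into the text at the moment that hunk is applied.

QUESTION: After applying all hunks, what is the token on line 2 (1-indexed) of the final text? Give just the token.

Hunk 1: at line 2 remove [xrwf,sums] add [gfu,lvf,avjdp] -> 13 lines: vtg xti gfu lvf avjdp izbsm xbhz atdg yjiov oiz bri syhc kmff
Hunk 2: at line 2 remove [lvf,avjdp,izbsm] add [vwwy,apky,rqa] -> 13 lines: vtg xti gfu vwwy apky rqa xbhz atdg yjiov oiz bri syhc kmff
Hunk 3: at line 10 remove [bri] add [nlwq,kvr] -> 14 lines: vtg xti gfu vwwy apky rqa xbhz atdg yjiov oiz nlwq kvr syhc kmff
Hunk 4: at line 3 remove [apky,rqa,xbhz] add [bipq] -> 12 lines: vtg xti gfu vwwy bipq atdg yjiov oiz nlwq kvr syhc kmff
Hunk 5: at line 5 remove [atdg,yjiov] add [rswn] -> 11 lines: vtg xti gfu vwwy bipq rswn oiz nlwq kvr syhc kmff
Hunk 6: at line 4 remove [rswn] add [tdb,uvuko,ujhlv] -> 13 lines: vtg xti gfu vwwy bipq tdb uvuko ujhlv oiz nlwq kvr syhc kmff
Hunk 7: at line 4 remove [tdb,uvuko] add [ggus] -> 12 lines: vtg xti gfu vwwy bipq ggus ujhlv oiz nlwq kvr syhc kmff
Final line 2: xti

Answer: xti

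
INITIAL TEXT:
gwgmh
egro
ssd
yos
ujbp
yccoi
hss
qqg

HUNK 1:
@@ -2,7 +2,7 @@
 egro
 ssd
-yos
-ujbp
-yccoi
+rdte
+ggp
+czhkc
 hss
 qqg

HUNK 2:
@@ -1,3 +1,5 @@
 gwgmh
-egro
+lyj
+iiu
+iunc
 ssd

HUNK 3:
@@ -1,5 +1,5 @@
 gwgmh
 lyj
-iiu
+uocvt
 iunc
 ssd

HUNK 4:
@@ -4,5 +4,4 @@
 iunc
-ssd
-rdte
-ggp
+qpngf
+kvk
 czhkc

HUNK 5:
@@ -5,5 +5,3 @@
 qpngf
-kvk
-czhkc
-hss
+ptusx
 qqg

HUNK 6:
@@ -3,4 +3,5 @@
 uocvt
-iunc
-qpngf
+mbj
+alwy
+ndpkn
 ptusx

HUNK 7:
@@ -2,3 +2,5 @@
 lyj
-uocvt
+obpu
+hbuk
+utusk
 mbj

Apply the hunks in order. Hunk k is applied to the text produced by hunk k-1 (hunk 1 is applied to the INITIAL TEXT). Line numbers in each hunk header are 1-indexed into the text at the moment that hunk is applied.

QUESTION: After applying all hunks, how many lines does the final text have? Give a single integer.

Answer: 10

Derivation:
Hunk 1: at line 2 remove [yos,ujbp,yccoi] add [rdte,ggp,czhkc] -> 8 lines: gwgmh egro ssd rdte ggp czhkc hss qqg
Hunk 2: at line 1 remove [egro] add [lyj,iiu,iunc] -> 10 lines: gwgmh lyj iiu iunc ssd rdte ggp czhkc hss qqg
Hunk 3: at line 1 remove [iiu] add [uocvt] -> 10 lines: gwgmh lyj uocvt iunc ssd rdte ggp czhkc hss qqg
Hunk 4: at line 4 remove [ssd,rdte,ggp] add [qpngf,kvk] -> 9 lines: gwgmh lyj uocvt iunc qpngf kvk czhkc hss qqg
Hunk 5: at line 5 remove [kvk,czhkc,hss] add [ptusx] -> 7 lines: gwgmh lyj uocvt iunc qpngf ptusx qqg
Hunk 6: at line 3 remove [iunc,qpngf] add [mbj,alwy,ndpkn] -> 8 lines: gwgmh lyj uocvt mbj alwy ndpkn ptusx qqg
Hunk 7: at line 2 remove [uocvt] add [obpu,hbuk,utusk] -> 10 lines: gwgmh lyj obpu hbuk utusk mbj alwy ndpkn ptusx qqg
Final line count: 10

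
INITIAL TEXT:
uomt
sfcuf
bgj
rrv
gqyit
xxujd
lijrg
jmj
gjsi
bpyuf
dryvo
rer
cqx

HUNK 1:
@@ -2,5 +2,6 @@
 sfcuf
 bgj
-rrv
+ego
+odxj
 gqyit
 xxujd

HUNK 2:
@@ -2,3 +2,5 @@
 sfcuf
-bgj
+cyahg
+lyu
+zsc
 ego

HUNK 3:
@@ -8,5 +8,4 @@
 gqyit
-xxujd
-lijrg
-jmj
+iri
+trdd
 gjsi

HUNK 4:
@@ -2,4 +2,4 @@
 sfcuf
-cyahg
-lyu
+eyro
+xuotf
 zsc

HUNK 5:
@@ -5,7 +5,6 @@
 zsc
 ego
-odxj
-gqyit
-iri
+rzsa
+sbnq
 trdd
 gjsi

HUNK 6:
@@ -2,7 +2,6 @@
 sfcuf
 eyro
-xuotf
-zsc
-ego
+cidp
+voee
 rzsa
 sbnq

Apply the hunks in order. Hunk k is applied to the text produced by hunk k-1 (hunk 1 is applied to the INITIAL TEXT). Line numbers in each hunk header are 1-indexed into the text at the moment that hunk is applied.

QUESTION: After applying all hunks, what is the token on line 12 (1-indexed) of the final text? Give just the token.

Hunk 1: at line 2 remove [rrv] add [ego,odxj] -> 14 lines: uomt sfcuf bgj ego odxj gqyit xxujd lijrg jmj gjsi bpyuf dryvo rer cqx
Hunk 2: at line 2 remove [bgj] add [cyahg,lyu,zsc] -> 16 lines: uomt sfcuf cyahg lyu zsc ego odxj gqyit xxujd lijrg jmj gjsi bpyuf dryvo rer cqx
Hunk 3: at line 8 remove [xxujd,lijrg,jmj] add [iri,trdd] -> 15 lines: uomt sfcuf cyahg lyu zsc ego odxj gqyit iri trdd gjsi bpyuf dryvo rer cqx
Hunk 4: at line 2 remove [cyahg,lyu] add [eyro,xuotf] -> 15 lines: uomt sfcuf eyro xuotf zsc ego odxj gqyit iri trdd gjsi bpyuf dryvo rer cqx
Hunk 5: at line 5 remove [odxj,gqyit,iri] add [rzsa,sbnq] -> 14 lines: uomt sfcuf eyro xuotf zsc ego rzsa sbnq trdd gjsi bpyuf dryvo rer cqx
Hunk 6: at line 2 remove [xuotf,zsc,ego] add [cidp,voee] -> 13 lines: uomt sfcuf eyro cidp voee rzsa sbnq trdd gjsi bpyuf dryvo rer cqx
Final line 12: rer

Answer: rer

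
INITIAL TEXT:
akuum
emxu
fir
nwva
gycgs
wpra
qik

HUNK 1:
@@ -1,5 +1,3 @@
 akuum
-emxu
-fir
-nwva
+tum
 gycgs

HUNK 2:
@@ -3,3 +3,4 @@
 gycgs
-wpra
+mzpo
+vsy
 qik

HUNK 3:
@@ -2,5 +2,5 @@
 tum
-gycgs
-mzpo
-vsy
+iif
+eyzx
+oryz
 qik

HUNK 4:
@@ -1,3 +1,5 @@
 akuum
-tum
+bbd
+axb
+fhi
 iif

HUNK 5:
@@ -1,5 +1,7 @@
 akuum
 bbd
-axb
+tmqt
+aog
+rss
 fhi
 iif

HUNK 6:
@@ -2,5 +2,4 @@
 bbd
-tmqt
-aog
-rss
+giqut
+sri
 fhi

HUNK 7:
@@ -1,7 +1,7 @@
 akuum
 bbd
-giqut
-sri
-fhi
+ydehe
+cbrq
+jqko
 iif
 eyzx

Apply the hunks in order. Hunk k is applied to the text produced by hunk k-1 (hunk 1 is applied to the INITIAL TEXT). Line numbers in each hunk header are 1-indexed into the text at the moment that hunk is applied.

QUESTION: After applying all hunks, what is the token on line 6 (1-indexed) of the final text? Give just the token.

Hunk 1: at line 1 remove [emxu,fir,nwva] add [tum] -> 5 lines: akuum tum gycgs wpra qik
Hunk 2: at line 3 remove [wpra] add [mzpo,vsy] -> 6 lines: akuum tum gycgs mzpo vsy qik
Hunk 3: at line 2 remove [gycgs,mzpo,vsy] add [iif,eyzx,oryz] -> 6 lines: akuum tum iif eyzx oryz qik
Hunk 4: at line 1 remove [tum] add [bbd,axb,fhi] -> 8 lines: akuum bbd axb fhi iif eyzx oryz qik
Hunk 5: at line 1 remove [axb] add [tmqt,aog,rss] -> 10 lines: akuum bbd tmqt aog rss fhi iif eyzx oryz qik
Hunk 6: at line 2 remove [tmqt,aog,rss] add [giqut,sri] -> 9 lines: akuum bbd giqut sri fhi iif eyzx oryz qik
Hunk 7: at line 1 remove [giqut,sri,fhi] add [ydehe,cbrq,jqko] -> 9 lines: akuum bbd ydehe cbrq jqko iif eyzx oryz qik
Final line 6: iif

Answer: iif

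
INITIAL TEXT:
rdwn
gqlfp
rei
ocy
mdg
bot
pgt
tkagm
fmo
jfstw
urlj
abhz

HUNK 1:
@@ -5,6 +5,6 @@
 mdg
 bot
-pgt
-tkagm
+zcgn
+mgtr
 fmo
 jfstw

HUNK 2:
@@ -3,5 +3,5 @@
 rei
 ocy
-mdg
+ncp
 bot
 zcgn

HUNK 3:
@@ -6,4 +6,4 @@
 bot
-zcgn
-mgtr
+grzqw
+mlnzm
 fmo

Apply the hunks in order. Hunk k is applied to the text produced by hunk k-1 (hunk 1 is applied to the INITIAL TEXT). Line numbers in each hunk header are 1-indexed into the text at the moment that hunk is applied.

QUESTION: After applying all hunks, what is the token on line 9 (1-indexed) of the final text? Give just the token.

Hunk 1: at line 5 remove [pgt,tkagm] add [zcgn,mgtr] -> 12 lines: rdwn gqlfp rei ocy mdg bot zcgn mgtr fmo jfstw urlj abhz
Hunk 2: at line 3 remove [mdg] add [ncp] -> 12 lines: rdwn gqlfp rei ocy ncp bot zcgn mgtr fmo jfstw urlj abhz
Hunk 3: at line 6 remove [zcgn,mgtr] add [grzqw,mlnzm] -> 12 lines: rdwn gqlfp rei ocy ncp bot grzqw mlnzm fmo jfstw urlj abhz
Final line 9: fmo

Answer: fmo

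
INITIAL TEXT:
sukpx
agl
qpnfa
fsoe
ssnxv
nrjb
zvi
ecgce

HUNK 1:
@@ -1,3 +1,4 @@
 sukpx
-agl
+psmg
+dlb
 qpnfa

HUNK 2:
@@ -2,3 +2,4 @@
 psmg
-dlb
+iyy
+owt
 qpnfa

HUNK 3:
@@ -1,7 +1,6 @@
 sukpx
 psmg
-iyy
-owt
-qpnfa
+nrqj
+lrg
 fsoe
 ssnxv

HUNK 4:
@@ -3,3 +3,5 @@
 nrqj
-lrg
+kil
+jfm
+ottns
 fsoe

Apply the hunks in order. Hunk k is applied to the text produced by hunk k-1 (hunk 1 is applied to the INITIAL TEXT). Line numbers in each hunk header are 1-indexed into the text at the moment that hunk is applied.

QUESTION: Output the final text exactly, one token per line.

Answer: sukpx
psmg
nrqj
kil
jfm
ottns
fsoe
ssnxv
nrjb
zvi
ecgce

Derivation:
Hunk 1: at line 1 remove [agl] add [psmg,dlb] -> 9 lines: sukpx psmg dlb qpnfa fsoe ssnxv nrjb zvi ecgce
Hunk 2: at line 2 remove [dlb] add [iyy,owt] -> 10 lines: sukpx psmg iyy owt qpnfa fsoe ssnxv nrjb zvi ecgce
Hunk 3: at line 1 remove [iyy,owt,qpnfa] add [nrqj,lrg] -> 9 lines: sukpx psmg nrqj lrg fsoe ssnxv nrjb zvi ecgce
Hunk 4: at line 3 remove [lrg] add [kil,jfm,ottns] -> 11 lines: sukpx psmg nrqj kil jfm ottns fsoe ssnxv nrjb zvi ecgce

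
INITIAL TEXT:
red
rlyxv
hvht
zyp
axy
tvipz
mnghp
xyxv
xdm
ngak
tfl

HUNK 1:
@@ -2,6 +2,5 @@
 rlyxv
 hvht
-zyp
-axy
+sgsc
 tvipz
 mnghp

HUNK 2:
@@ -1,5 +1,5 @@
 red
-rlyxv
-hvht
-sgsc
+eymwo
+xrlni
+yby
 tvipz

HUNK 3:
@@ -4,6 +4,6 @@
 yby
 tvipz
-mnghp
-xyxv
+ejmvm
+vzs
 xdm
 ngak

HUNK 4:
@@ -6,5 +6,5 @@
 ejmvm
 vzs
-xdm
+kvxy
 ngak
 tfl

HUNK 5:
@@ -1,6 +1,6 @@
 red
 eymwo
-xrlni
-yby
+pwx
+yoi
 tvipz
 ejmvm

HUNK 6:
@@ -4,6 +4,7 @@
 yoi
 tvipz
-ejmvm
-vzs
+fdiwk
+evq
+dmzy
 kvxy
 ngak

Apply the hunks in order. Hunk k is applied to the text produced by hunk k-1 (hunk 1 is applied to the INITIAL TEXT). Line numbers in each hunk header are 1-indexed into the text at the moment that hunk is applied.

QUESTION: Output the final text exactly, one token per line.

Hunk 1: at line 2 remove [zyp,axy] add [sgsc] -> 10 lines: red rlyxv hvht sgsc tvipz mnghp xyxv xdm ngak tfl
Hunk 2: at line 1 remove [rlyxv,hvht,sgsc] add [eymwo,xrlni,yby] -> 10 lines: red eymwo xrlni yby tvipz mnghp xyxv xdm ngak tfl
Hunk 3: at line 4 remove [mnghp,xyxv] add [ejmvm,vzs] -> 10 lines: red eymwo xrlni yby tvipz ejmvm vzs xdm ngak tfl
Hunk 4: at line 6 remove [xdm] add [kvxy] -> 10 lines: red eymwo xrlni yby tvipz ejmvm vzs kvxy ngak tfl
Hunk 5: at line 1 remove [xrlni,yby] add [pwx,yoi] -> 10 lines: red eymwo pwx yoi tvipz ejmvm vzs kvxy ngak tfl
Hunk 6: at line 4 remove [ejmvm,vzs] add [fdiwk,evq,dmzy] -> 11 lines: red eymwo pwx yoi tvipz fdiwk evq dmzy kvxy ngak tfl

Answer: red
eymwo
pwx
yoi
tvipz
fdiwk
evq
dmzy
kvxy
ngak
tfl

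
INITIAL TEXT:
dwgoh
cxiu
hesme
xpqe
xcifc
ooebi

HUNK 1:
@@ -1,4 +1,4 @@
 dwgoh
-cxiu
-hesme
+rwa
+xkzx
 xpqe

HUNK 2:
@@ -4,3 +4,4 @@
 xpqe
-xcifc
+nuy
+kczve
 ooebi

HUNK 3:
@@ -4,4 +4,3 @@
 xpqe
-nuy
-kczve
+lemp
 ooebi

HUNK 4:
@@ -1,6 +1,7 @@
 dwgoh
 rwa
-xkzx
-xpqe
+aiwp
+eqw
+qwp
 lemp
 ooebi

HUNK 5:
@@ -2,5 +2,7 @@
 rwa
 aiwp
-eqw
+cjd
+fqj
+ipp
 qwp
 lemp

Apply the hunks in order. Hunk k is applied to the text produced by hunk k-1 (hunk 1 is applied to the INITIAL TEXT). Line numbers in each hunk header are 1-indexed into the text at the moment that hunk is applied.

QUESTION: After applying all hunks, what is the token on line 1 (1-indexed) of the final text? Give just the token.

Answer: dwgoh

Derivation:
Hunk 1: at line 1 remove [cxiu,hesme] add [rwa,xkzx] -> 6 lines: dwgoh rwa xkzx xpqe xcifc ooebi
Hunk 2: at line 4 remove [xcifc] add [nuy,kczve] -> 7 lines: dwgoh rwa xkzx xpqe nuy kczve ooebi
Hunk 3: at line 4 remove [nuy,kczve] add [lemp] -> 6 lines: dwgoh rwa xkzx xpqe lemp ooebi
Hunk 4: at line 1 remove [xkzx,xpqe] add [aiwp,eqw,qwp] -> 7 lines: dwgoh rwa aiwp eqw qwp lemp ooebi
Hunk 5: at line 2 remove [eqw] add [cjd,fqj,ipp] -> 9 lines: dwgoh rwa aiwp cjd fqj ipp qwp lemp ooebi
Final line 1: dwgoh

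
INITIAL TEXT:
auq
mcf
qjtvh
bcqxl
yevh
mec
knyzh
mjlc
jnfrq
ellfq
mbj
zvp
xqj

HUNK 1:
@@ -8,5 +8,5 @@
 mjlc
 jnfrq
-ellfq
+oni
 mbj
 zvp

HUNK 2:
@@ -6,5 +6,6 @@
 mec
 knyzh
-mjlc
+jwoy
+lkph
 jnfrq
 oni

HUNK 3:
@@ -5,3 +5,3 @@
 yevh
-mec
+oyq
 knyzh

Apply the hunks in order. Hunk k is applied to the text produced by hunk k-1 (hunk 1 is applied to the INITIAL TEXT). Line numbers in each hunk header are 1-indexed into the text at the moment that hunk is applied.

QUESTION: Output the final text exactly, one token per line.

Hunk 1: at line 8 remove [ellfq] add [oni] -> 13 lines: auq mcf qjtvh bcqxl yevh mec knyzh mjlc jnfrq oni mbj zvp xqj
Hunk 2: at line 6 remove [mjlc] add [jwoy,lkph] -> 14 lines: auq mcf qjtvh bcqxl yevh mec knyzh jwoy lkph jnfrq oni mbj zvp xqj
Hunk 3: at line 5 remove [mec] add [oyq] -> 14 lines: auq mcf qjtvh bcqxl yevh oyq knyzh jwoy lkph jnfrq oni mbj zvp xqj

Answer: auq
mcf
qjtvh
bcqxl
yevh
oyq
knyzh
jwoy
lkph
jnfrq
oni
mbj
zvp
xqj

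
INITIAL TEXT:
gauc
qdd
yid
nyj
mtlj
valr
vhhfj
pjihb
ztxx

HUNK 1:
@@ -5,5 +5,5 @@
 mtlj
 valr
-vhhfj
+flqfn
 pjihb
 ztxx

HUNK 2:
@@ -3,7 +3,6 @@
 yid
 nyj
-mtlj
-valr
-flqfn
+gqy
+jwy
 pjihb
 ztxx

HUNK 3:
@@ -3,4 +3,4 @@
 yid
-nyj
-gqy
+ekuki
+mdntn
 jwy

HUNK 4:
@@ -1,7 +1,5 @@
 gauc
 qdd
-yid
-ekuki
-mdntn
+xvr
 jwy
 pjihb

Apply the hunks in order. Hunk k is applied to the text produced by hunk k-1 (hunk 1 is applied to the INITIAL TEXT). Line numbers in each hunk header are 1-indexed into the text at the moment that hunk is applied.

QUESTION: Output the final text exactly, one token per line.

Answer: gauc
qdd
xvr
jwy
pjihb
ztxx

Derivation:
Hunk 1: at line 5 remove [vhhfj] add [flqfn] -> 9 lines: gauc qdd yid nyj mtlj valr flqfn pjihb ztxx
Hunk 2: at line 3 remove [mtlj,valr,flqfn] add [gqy,jwy] -> 8 lines: gauc qdd yid nyj gqy jwy pjihb ztxx
Hunk 3: at line 3 remove [nyj,gqy] add [ekuki,mdntn] -> 8 lines: gauc qdd yid ekuki mdntn jwy pjihb ztxx
Hunk 4: at line 1 remove [yid,ekuki,mdntn] add [xvr] -> 6 lines: gauc qdd xvr jwy pjihb ztxx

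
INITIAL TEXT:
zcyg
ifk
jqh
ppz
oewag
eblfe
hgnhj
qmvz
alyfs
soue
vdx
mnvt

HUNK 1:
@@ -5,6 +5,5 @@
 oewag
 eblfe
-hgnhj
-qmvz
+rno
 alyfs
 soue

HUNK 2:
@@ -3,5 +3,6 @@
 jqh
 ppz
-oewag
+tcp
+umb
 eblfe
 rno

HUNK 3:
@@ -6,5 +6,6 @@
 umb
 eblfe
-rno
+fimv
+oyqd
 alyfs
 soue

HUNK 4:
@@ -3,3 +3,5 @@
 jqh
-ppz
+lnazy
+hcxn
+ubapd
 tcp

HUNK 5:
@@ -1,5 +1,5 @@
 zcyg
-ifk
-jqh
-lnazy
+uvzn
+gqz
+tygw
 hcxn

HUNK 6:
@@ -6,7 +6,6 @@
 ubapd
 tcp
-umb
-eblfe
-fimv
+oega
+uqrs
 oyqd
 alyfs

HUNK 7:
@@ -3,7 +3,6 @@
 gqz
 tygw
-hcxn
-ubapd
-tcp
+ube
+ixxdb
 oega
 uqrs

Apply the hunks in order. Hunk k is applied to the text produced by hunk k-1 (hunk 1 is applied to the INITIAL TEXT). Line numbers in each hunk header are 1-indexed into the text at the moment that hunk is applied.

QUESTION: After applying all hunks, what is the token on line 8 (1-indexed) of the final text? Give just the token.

Hunk 1: at line 5 remove [hgnhj,qmvz] add [rno] -> 11 lines: zcyg ifk jqh ppz oewag eblfe rno alyfs soue vdx mnvt
Hunk 2: at line 3 remove [oewag] add [tcp,umb] -> 12 lines: zcyg ifk jqh ppz tcp umb eblfe rno alyfs soue vdx mnvt
Hunk 3: at line 6 remove [rno] add [fimv,oyqd] -> 13 lines: zcyg ifk jqh ppz tcp umb eblfe fimv oyqd alyfs soue vdx mnvt
Hunk 4: at line 3 remove [ppz] add [lnazy,hcxn,ubapd] -> 15 lines: zcyg ifk jqh lnazy hcxn ubapd tcp umb eblfe fimv oyqd alyfs soue vdx mnvt
Hunk 5: at line 1 remove [ifk,jqh,lnazy] add [uvzn,gqz,tygw] -> 15 lines: zcyg uvzn gqz tygw hcxn ubapd tcp umb eblfe fimv oyqd alyfs soue vdx mnvt
Hunk 6: at line 6 remove [umb,eblfe,fimv] add [oega,uqrs] -> 14 lines: zcyg uvzn gqz tygw hcxn ubapd tcp oega uqrs oyqd alyfs soue vdx mnvt
Hunk 7: at line 3 remove [hcxn,ubapd,tcp] add [ube,ixxdb] -> 13 lines: zcyg uvzn gqz tygw ube ixxdb oega uqrs oyqd alyfs soue vdx mnvt
Final line 8: uqrs

Answer: uqrs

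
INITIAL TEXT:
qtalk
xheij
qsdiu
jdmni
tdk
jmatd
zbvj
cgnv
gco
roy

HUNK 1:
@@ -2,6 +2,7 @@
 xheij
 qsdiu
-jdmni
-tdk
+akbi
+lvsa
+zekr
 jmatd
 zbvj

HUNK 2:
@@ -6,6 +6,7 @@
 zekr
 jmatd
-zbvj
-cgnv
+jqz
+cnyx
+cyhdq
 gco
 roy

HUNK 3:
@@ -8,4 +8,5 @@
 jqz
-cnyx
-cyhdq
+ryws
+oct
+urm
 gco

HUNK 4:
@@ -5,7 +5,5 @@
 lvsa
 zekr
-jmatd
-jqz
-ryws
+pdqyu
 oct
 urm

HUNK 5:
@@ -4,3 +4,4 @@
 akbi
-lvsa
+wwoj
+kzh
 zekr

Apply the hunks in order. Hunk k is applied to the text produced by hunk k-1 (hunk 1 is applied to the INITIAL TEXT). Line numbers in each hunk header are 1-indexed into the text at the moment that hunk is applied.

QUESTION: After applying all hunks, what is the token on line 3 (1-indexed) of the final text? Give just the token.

Answer: qsdiu

Derivation:
Hunk 1: at line 2 remove [jdmni,tdk] add [akbi,lvsa,zekr] -> 11 lines: qtalk xheij qsdiu akbi lvsa zekr jmatd zbvj cgnv gco roy
Hunk 2: at line 6 remove [zbvj,cgnv] add [jqz,cnyx,cyhdq] -> 12 lines: qtalk xheij qsdiu akbi lvsa zekr jmatd jqz cnyx cyhdq gco roy
Hunk 3: at line 8 remove [cnyx,cyhdq] add [ryws,oct,urm] -> 13 lines: qtalk xheij qsdiu akbi lvsa zekr jmatd jqz ryws oct urm gco roy
Hunk 4: at line 5 remove [jmatd,jqz,ryws] add [pdqyu] -> 11 lines: qtalk xheij qsdiu akbi lvsa zekr pdqyu oct urm gco roy
Hunk 5: at line 4 remove [lvsa] add [wwoj,kzh] -> 12 lines: qtalk xheij qsdiu akbi wwoj kzh zekr pdqyu oct urm gco roy
Final line 3: qsdiu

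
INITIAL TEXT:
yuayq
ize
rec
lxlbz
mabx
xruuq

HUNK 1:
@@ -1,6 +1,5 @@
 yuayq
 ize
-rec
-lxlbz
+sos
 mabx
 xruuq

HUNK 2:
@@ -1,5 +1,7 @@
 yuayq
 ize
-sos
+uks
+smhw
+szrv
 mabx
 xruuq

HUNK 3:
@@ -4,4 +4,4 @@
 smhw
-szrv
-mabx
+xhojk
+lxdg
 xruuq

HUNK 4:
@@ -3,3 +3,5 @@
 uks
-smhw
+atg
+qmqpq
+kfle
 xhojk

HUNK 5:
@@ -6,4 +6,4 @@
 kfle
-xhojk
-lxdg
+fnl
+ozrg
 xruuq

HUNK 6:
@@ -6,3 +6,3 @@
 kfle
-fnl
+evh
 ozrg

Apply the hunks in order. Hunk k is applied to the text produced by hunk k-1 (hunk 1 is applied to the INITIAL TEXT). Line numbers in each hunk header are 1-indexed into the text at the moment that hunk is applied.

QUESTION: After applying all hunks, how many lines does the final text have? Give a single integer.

Hunk 1: at line 1 remove [rec,lxlbz] add [sos] -> 5 lines: yuayq ize sos mabx xruuq
Hunk 2: at line 1 remove [sos] add [uks,smhw,szrv] -> 7 lines: yuayq ize uks smhw szrv mabx xruuq
Hunk 3: at line 4 remove [szrv,mabx] add [xhojk,lxdg] -> 7 lines: yuayq ize uks smhw xhojk lxdg xruuq
Hunk 4: at line 3 remove [smhw] add [atg,qmqpq,kfle] -> 9 lines: yuayq ize uks atg qmqpq kfle xhojk lxdg xruuq
Hunk 5: at line 6 remove [xhojk,lxdg] add [fnl,ozrg] -> 9 lines: yuayq ize uks atg qmqpq kfle fnl ozrg xruuq
Hunk 6: at line 6 remove [fnl] add [evh] -> 9 lines: yuayq ize uks atg qmqpq kfle evh ozrg xruuq
Final line count: 9

Answer: 9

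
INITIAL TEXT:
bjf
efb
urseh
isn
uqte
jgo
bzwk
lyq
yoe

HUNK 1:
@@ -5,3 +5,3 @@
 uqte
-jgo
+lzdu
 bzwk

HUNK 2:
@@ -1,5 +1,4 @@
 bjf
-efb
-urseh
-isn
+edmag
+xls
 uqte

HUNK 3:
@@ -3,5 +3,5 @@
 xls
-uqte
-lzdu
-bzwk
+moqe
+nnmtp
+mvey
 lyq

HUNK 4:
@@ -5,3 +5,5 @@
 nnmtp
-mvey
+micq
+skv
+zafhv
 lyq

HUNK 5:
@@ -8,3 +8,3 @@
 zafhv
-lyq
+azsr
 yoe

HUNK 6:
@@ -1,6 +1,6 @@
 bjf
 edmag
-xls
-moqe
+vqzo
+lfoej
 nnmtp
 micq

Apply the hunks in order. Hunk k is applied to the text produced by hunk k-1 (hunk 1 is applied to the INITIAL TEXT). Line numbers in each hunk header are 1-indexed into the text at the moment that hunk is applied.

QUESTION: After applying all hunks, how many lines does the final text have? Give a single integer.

Answer: 10

Derivation:
Hunk 1: at line 5 remove [jgo] add [lzdu] -> 9 lines: bjf efb urseh isn uqte lzdu bzwk lyq yoe
Hunk 2: at line 1 remove [efb,urseh,isn] add [edmag,xls] -> 8 lines: bjf edmag xls uqte lzdu bzwk lyq yoe
Hunk 3: at line 3 remove [uqte,lzdu,bzwk] add [moqe,nnmtp,mvey] -> 8 lines: bjf edmag xls moqe nnmtp mvey lyq yoe
Hunk 4: at line 5 remove [mvey] add [micq,skv,zafhv] -> 10 lines: bjf edmag xls moqe nnmtp micq skv zafhv lyq yoe
Hunk 5: at line 8 remove [lyq] add [azsr] -> 10 lines: bjf edmag xls moqe nnmtp micq skv zafhv azsr yoe
Hunk 6: at line 1 remove [xls,moqe] add [vqzo,lfoej] -> 10 lines: bjf edmag vqzo lfoej nnmtp micq skv zafhv azsr yoe
Final line count: 10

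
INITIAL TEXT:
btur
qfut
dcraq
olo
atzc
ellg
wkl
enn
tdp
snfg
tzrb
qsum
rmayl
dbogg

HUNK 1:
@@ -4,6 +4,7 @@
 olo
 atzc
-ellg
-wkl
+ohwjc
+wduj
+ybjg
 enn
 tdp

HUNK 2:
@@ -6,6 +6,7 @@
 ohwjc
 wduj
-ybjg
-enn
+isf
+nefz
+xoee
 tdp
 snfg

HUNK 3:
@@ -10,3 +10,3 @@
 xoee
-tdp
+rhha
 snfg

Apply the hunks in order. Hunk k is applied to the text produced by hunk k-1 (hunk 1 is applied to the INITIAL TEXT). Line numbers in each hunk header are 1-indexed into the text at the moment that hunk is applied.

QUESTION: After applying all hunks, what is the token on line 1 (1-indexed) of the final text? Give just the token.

Hunk 1: at line 4 remove [ellg,wkl] add [ohwjc,wduj,ybjg] -> 15 lines: btur qfut dcraq olo atzc ohwjc wduj ybjg enn tdp snfg tzrb qsum rmayl dbogg
Hunk 2: at line 6 remove [ybjg,enn] add [isf,nefz,xoee] -> 16 lines: btur qfut dcraq olo atzc ohwjc wduj isf nefz xoee tdp snfg tzrb qsum rmayl dbogg
Hunk 3: at line 10 remove [tdp] add [rhha] -> 16 lines: btur qfut dcraq olo atzc ohwjc wduj isf nefz xoee rhha snfg tzrb qsum rmayl dbogg
Final line 1: btur

Answer: btur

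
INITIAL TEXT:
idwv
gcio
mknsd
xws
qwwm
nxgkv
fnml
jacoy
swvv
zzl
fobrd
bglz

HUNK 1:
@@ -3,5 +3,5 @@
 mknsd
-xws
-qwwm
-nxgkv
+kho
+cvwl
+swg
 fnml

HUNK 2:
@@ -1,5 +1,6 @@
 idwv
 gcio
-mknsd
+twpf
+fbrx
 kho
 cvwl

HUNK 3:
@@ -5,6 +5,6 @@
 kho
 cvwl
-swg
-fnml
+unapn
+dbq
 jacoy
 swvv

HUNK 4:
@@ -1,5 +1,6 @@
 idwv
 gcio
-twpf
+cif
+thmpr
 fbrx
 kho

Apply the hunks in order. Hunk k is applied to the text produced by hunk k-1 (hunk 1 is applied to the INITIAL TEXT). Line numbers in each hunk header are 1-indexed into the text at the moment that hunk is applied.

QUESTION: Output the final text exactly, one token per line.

Answer: idwv
gcio
cif
thmpr
fbrx
kho
cvwl
unapn
dbq
jacoy
swvv
zzl
fobrd
bglz

Derivation:
Hunk 1: at line 3 remove [xws,qwwm,nxgkv] add [kho,cvwl,swg] -> 12 lines: idwv gcio mknsd kho cvwl swg fnml jacoy swvv zzl fobrd bglz
Hunk 2: at line 1 remove [mknsd] add [twpf,fbrx] -> 13 lines: idwv gcio twpf fbrx kho cvwl swg fnml jacoy swvv zzl fobrd bglz
Hunk 3: at line 5 remove [swg,fnml] add [unapn,dbq] -> 13 lines: idwv gcio twpf fbrx kho cvwl unapn dbq jacoy swvv zzl fobrd bglz
Hunk 4: at line 1 remove [twpf] add [cif,thmpr] -> 14 lines: idwv gcio cif thmpr fbrx kho cvwl unapn dbq jacoy swvv zzl fobrd bglz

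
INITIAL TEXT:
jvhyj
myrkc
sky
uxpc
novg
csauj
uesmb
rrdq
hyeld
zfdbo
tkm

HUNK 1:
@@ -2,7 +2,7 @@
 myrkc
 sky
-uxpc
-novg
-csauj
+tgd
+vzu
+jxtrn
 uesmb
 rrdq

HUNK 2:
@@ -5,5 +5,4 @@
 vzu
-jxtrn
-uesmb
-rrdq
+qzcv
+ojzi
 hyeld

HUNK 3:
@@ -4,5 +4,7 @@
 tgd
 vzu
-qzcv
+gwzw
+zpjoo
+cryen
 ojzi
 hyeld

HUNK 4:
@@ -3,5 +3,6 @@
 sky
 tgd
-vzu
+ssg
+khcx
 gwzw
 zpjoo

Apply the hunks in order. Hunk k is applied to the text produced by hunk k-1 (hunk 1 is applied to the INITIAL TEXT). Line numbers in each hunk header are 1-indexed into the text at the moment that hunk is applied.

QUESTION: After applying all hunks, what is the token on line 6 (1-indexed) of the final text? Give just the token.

Hunk 1: at line 2 remove [uxpc,novg,csauj] add [tgd,vzu,jxtrn] -> 11 lines: jvhyj myrkc sky tgd vzu jxtrn uesmb rrdq hyeld zfdbo tkm
Hunk 2: at line 5 remove [jxtrn,uesmb,rrdq] add [qzcv,ojzi] -> 10 lines: jvhyj myrkc sky tgd vzu qzcv ojzi hyeld zfdbo tkm
Hunk 3: at line 4 remove [qzcv] add [gwzw,zpjoo,cryen] -> 12 lines: jvhyj myrkc sky tgd vzu gwzw zpjoo cryen ojzi hyeld zfdbo tkm
Hunk 4: at line 3 remove [vzu] add [ssg,khcx] -> 13 lines: jvhyj myrkc sky tgd ssg khcx gwzw zpjoo cryen ojzi hyeld zfdbo tkm
Final line 6: khcx

Answer: khcx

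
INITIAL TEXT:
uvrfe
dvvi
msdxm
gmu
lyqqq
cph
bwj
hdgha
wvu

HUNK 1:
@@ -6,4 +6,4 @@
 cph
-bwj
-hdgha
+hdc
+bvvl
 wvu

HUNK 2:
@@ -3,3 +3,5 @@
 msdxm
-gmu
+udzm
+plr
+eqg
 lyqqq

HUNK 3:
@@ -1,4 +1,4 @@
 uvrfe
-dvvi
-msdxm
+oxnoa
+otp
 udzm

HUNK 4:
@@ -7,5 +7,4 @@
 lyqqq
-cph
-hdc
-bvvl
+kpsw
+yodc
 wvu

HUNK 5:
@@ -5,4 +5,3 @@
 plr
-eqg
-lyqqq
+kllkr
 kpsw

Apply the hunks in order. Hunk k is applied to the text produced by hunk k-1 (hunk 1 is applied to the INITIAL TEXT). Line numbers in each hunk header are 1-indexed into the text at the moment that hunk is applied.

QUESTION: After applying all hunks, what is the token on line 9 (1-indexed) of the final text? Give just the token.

Answer: wvu

Derivation:
Hunk 1: at line 6 remove [bwj,hdgha] add [hdc,bvvl] -> 9 lines: uvrfe dvvi msdxm gmu lyqqq cph hdc bvvl wvu
Hunk 2: at line 3 remove [gmu] add [udzm,plr,eqg] -> 11 lines: uvrfe dvvi msdxm udzm plr eqg lyqqq cph hdc bvvl wvu
Hunk 3: at line 1 remove [dvvi,msdxm] add [oxnoa,otp] -> 11 lines: uvrfe oxnoa otp udzm plr eqg lyqqq cph hdc bvvl wvu
Hunk 4: at line 7 remove [cph,hdc,bvvl] add [kpsw,yodc] -> 10 lines: uvrfe oxnoa otp udzm plr eqg lyqqq kpsw yodc wvu
Hunk 5: at line 5 remove [eqg,lyqqq] add [kllkr] -> 9 lines: uvrfe oxnoa otp udzm plr kllkr kpsw yodc wvu
Final line 9: wvu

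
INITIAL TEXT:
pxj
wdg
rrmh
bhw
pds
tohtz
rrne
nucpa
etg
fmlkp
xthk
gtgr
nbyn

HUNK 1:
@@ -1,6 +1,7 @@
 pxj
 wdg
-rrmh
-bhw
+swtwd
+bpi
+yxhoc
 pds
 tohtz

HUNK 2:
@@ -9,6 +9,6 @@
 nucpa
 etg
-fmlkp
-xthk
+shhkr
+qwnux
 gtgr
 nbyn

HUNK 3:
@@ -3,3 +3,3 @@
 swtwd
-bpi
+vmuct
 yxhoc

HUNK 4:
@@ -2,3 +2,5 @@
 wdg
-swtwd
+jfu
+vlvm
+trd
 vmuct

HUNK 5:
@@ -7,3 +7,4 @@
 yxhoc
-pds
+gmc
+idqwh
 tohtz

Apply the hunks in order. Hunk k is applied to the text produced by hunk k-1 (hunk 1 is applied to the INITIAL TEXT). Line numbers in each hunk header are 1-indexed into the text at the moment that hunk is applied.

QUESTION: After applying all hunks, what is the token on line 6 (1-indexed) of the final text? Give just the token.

Answer: vmuct

Derivation:
Hunk 1: at line 1 remove [rrmh,bhw] add [swtwd,bpi,yxhoc] -> 14 lines: pxj wdg swtwd bpi yxhoc pds tohtz rrne nucpa etg fmlkp xthk gtgr nbyn
Hunk 2: at line 9 remove [fmlkp,xthk] add [shhkr,qwnux] -> 14 lines: pxj wdg swtwd bpi yxhoc pds tohtz rrne nucpa etg shhkr qwnux gtgr nbyn
Hunk 3: at line 3 remove [bpi] add [vmuct] -> 14 lines: pxj wdg swtwd vmuct yxhoc pds tohtz rrne nucpa etg shhkr qwnux gtgr nbyn
Hunk 4: at line 2 remove [swtwd] add [jfu,vlvm,trd] -> 16 lines: pxj wdg jfu vlvm trd vmuct yxhoc pds tohtz rrne nucpa etg shhkr qwnux gtgr nbyn
Hunk 5: at line 7 remove [pds] add [gmc,idqwh] -> 17 lines: pxj wdg jfu vlvm trd vmuct yxhoc gmc idqwh tohtz rrne nucpa etg shhkr qwnux gtgr nbyn
Final line 6: vmuct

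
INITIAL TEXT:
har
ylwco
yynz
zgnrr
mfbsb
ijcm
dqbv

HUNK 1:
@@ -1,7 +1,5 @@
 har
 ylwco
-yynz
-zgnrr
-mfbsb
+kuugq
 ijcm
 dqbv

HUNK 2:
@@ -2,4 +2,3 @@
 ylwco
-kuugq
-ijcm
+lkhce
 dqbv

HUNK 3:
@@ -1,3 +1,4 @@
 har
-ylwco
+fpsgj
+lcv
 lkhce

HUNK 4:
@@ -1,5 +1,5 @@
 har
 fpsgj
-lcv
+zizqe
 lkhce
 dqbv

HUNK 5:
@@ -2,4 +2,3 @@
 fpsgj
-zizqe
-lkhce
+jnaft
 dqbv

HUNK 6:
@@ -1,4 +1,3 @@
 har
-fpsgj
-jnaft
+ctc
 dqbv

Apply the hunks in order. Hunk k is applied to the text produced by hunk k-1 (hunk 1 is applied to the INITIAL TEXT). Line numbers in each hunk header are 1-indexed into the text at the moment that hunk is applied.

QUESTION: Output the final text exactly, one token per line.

Answer: har
ctc
dqbv

Derivation:
Hunk 1: at line 1 remove [yynz,zgnrr,mfbsb] add [kuugq] -> 5 lines: har ylwco kuugq ijcm dqbv
Hunk 2: at line 2 remove [kuugq,ijcm] add [lkhce] -> 4 lines: har ylwco lkhce dqbv
Hunk 3: at line 1 remove [ylwco] add [fpsgj,lcv] -> 5 lines: har fpsgj lcv lkhce dqbv
Hunk 4: at line 1 remove [lcv] add [zizqe] -> 5 lines: har fpsgj zizqe lkhce dqbv
Hunk 5: at line 2 remove [zizqe,lkhce] add [jnaft] -> 4 lines: har fpsgj jnaft dqbv
Hunk 6: at line 1 remove [fpsgj,jnaft] add [ctc] -> 3 lines: har ctc dqbv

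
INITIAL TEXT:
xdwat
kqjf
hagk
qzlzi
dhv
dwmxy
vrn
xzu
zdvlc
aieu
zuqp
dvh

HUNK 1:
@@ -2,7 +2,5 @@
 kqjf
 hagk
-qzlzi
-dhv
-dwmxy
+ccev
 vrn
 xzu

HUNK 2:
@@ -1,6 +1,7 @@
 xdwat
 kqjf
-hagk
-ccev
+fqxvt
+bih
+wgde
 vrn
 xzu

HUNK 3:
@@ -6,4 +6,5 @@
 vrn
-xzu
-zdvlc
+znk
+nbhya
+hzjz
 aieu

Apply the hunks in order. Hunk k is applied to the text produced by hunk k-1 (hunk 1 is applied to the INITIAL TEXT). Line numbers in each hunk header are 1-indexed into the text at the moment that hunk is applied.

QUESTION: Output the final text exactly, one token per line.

Hunk 1: at line 2 remove [qzlzi,dhv,dwmxy] add [ccev] -> 10 lines: xdwat kqjf hagk ccev vrn xzu zdvlc aieu zuqp dvh
Hunk 2: at line 1 remove [hagk,ccev] add [fqxvt,bih,wgde] -> 11 lines: xdwat kqjf fqxvt bih wgde vrn xzu zdvlc aieu zuqp dvh
Hunk 3: at line 6 remove [xzu,zdvlc] add [znk,nbhya,hzjz] -> 12 lines: xdwat kqjf fqxvt bih wgde vrn znk nbhya hzjz aieu zuqp dvh

Answer: xdwat
kqjf
fqxvt
bih
wgde
vrn
znk
nbhya
hzjz
aieu
zuqp
dvh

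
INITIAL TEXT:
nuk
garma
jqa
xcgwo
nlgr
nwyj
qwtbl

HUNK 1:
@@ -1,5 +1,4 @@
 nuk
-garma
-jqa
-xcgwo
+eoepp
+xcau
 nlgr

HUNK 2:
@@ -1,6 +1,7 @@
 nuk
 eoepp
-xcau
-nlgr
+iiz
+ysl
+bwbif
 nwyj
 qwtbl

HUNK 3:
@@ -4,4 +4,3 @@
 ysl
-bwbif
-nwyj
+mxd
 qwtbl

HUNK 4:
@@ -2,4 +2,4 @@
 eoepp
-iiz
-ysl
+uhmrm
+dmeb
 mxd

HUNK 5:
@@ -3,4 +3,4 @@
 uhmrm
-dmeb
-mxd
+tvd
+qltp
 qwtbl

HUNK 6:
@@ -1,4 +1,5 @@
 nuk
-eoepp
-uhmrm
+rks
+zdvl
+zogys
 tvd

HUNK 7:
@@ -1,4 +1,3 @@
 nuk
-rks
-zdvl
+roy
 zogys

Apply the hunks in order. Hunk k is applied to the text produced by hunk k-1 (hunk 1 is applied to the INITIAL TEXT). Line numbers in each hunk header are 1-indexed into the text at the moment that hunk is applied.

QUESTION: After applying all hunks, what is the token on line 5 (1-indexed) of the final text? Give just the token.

Answer: qltp

Derivation:
Hunk 1: at line 1 remove [garma,jqa,xcgwo] add [eoepp,xcau] -> 6 lines: nuk eoepp xcau nlgr nwyj qwtbl
Hunk 2: at line 1 remove [xcau,nlgr] add [iiz,ysl,bwbif] -> 7 lines: nuk eoepp iiz ysl bwbif nwyj qwtbl
Hunk 3: at line 4 remove [bwbif,nwyj] add [mxd] -> 6 lines: nuk eoepp iiz ysl mxd qwtbl
Hunk 4: at line 2 remove [iiz,ysl] add [uhmrm,dmeb] -> 6 lines: nuk eoepp uhmrm dmeb mxd qwtbl
Hunk 5: at line 3 remove [dmeb,mxd] add [tvd,qltp] -> 6 lines: nuk eoepp uhmrm tvd qltp qwtbl
Hunk 6: at line 1 remove [eoepp,uhmrm] add [rks,zdvl,zogys] -> 7 lines: nuk rks zdvl zogys tvd qltp qwtbl
Hunk 7: at line 1 remove [rks,zdvl] add [roy] -> 6 lines: nuk roy zogys tvd qltp qwtbl
Final line 5: qltp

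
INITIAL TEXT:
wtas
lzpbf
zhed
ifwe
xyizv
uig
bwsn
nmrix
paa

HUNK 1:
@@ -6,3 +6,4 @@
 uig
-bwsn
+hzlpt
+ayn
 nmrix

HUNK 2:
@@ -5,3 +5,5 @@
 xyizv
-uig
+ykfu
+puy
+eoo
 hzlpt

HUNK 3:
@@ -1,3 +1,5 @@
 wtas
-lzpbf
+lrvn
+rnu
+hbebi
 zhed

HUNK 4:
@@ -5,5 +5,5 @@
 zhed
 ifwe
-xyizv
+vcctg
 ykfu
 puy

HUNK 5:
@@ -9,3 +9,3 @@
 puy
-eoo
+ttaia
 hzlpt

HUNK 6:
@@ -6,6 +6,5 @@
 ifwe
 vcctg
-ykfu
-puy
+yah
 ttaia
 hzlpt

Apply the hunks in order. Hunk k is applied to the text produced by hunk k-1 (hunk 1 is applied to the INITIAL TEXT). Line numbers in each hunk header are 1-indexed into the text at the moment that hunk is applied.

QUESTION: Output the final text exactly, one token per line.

Answer: wtas
lrvn
rnu
hbebi
zhed
ifwe
vcctg
yah
ttaia
hzlpt
ayn
nmrix
paa

Derivation:
Hunk 1: at line 6 remove [bwsn] add [hzlpt,ayn] -> 10 lines: wtas lzpbf zhed ifwe xyizv uig hzlpt ayn nmrix paa
Hunk 2: at line 5 remove [uig] add [ykfu,puy,eoo] -> 12 lines: wtas lzpbf zhed ifwe xyizv ykfu puy eoo hzlpt ayn nmrix paa
Hunk 3: at line 1 remove [lzpbf] add [lrvn,rnu,hbebi] -> 14 lines: wtas lrvn rnu hbebi zhed ifwe xyizv ykfu puy eoo hzlpt ayn nmrix paa
Hunk 4: at line 5 remove [xyizv] add [vcctg] -> 14 lines: wtas lrvn rnu hbebi zhed ifwe vcctg ykfu puy eoo hzlpt ayn nmrix paa
Hunk 5: at line 9 remove [eoo] add [ttaia] -> 14 lines: wtas lrvn rnu hbebi zhed ifwe vcctg ykfu puy ttaia hzlpt ayn nmrix paa
Hunk 6: at line 6 remove [ykfu,puy] add [yah] -> 13 lines: wtas lrvn rnu hbebi zhed ifwe vcctg yah ttaia hzlpt ayn nmrix paa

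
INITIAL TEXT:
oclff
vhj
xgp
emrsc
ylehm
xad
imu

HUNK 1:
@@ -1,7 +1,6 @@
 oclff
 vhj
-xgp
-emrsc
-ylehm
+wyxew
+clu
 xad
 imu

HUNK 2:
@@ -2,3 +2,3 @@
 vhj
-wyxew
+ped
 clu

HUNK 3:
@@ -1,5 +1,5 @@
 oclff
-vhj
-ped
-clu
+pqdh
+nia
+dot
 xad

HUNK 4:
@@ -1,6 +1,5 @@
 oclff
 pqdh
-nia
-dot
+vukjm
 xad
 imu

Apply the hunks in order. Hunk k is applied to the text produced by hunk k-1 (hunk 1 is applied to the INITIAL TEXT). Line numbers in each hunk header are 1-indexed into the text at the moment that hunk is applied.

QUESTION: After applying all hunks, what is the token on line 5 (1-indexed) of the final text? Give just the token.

Answer: imu

Derivation:
Hunk 1: at line 1 remove [xgp,emrsc,ylehm] add [wyxew,clu] -> 6 lines: oclff vhj wyxew clu xad imu
Hunk 2: at line 2 remove [wyxew] add [ped] -> 6 lines: oclff vhj ped clu xad imu
Hunk 3: at line 1 remove [vhj,ped,clu] add [pqdh,nia,dot] -> 6 lines: oclff pqdh nia dot xad imu
Hunk 4: at line 1 remove [nia,dot] add [vukjm] -> 5 lines: oclff pqdh vukjm xad imu
Final line 5: imu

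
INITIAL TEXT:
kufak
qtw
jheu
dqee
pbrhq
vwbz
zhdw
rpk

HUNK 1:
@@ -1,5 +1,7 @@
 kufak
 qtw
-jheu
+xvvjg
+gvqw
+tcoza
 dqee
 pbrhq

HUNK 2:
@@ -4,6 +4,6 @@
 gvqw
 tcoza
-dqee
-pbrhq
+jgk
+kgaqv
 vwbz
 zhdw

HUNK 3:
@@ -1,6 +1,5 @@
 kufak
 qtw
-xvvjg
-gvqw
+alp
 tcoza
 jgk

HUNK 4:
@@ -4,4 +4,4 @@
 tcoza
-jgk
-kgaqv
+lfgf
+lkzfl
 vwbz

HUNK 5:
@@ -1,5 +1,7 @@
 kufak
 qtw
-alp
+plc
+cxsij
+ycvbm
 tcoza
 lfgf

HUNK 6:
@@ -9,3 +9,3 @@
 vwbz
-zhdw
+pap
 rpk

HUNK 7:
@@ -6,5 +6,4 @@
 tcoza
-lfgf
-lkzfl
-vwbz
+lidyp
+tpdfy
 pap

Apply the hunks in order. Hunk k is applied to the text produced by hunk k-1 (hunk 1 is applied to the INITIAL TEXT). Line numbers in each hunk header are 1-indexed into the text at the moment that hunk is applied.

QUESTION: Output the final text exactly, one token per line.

Hunk 1: at line 1 remove [jheu] add [xvvjg,gvqw,tcoza] -> 10 lines: kufak qtw xvvjg gvqw tcoza dqee pbrhq vwbz zhdw rpk
Hunk 2: at line 4 remove [dqee,pbrhq] add [jgk,kgaqv] -> 10 lines: kufak qtw xvvjg gvqw tcoza jgk kgaqv vwbz zhdw rpk
Hunk 3: at line 1 remove [xvvjg,gvqw] add [alp] -> 9 lines: kufak qtw alp tcoza jgk kgaqv vwbz zhdw rpk
Hunk 4: at line 4 remove [jgk,kgaqv] add [lfgf,lkzfl] -> 9 lines: kufak qtw alp tcoza lfgf lkzfl vwbz zhdw rpk
Hunk 5: at line 1 remove [alp] add [plc,cxsij,ycvbm] -> 11 lines: kufak qtw plc cxsij ycvbm tcoza lfgf lkzfl vwbz zhdw rpk
Hunk 6: at line 9 remove [zhdw] add [pap] -> 11 lines: kufak qtw plc cxsij ycvbm tcoza lfgf lkzfl vwbz pap rpk
Hunk 7: at line 6 remove [lfgf,lkzfl,vwbz] add [lidyp,tpdfy] -> 10 lines: kufak qtw plc cxsij ycvbm tcoza lidyp tpdfy pap rpk

Answer: kufak
qtw
plc
cxsij
ycvbm
tcoza
lidyp
tpdfy
pap
rpk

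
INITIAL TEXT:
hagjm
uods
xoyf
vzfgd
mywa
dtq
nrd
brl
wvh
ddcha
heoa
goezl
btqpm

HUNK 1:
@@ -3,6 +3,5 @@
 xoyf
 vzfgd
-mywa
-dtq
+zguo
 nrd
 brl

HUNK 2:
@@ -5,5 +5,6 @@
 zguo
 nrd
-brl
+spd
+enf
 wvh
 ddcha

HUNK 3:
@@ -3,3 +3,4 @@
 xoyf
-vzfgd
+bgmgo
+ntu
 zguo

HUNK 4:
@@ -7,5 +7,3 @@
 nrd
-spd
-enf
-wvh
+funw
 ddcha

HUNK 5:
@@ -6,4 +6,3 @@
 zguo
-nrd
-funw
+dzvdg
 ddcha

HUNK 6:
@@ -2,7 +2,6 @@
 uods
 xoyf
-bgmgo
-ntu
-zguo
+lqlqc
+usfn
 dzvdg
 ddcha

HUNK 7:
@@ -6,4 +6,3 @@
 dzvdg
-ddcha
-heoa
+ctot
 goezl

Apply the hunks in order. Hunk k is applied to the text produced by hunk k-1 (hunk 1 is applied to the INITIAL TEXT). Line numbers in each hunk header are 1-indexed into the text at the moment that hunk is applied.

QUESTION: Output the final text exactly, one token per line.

Hunk 1: at line 3 remove [mywa,dtq] add [zguo] -> 12 lines: hagjm uods xoyf vzfgd zguo nrd brl wvh ddcha heoa goezl btqpm
Hunk 2: at line 5 remove [brl] add [spd,enf] -> 13 lines: hagjm uods xoyf vzfgd zguo nrd spd enf wvh ddcha heoa goezl btqpm
Hunk 3: at line 3 remove [vzfgd] add [bgmgo,ntu] -> 14 lines: hagjm uods xoyf bgmgo ntu zguo nrd spd enf wvh ddcha heoa goezl btqpm
Hunk 4: at line 7 remove [spd,enf,wvh] add [funw] -> 12 lines: hagjm uods xoyf bgmgo ntu zguo nrd funw ddcha heoa goezl btqpm
Hunk 5: at line 6 remove [nrd,funw] add [dzvdg] -> 11 lines: hagjm uods xoyf bgmgo ntu zguo dzvdg ddcha heoa goezl btqpm
Hunk 6: at line 2 remove [bgmgo,ntu,zguo] add [lqlqc,usfn] -> 10 lines: hagjm uods xoyf lqlqc usfn dzvdg ddcha heoa goezl btqpm
Hunk 7: at line 6 remove [ddcha,heoa] add [ctot] -> 9 lines: hagjm uods xoyf lqlqc usfn dzvdg ctot goezl btqpm

Answer: hagjm
uods
xoyf
lqlqc
usfn
dzvdg
ctot
goezl
btqpm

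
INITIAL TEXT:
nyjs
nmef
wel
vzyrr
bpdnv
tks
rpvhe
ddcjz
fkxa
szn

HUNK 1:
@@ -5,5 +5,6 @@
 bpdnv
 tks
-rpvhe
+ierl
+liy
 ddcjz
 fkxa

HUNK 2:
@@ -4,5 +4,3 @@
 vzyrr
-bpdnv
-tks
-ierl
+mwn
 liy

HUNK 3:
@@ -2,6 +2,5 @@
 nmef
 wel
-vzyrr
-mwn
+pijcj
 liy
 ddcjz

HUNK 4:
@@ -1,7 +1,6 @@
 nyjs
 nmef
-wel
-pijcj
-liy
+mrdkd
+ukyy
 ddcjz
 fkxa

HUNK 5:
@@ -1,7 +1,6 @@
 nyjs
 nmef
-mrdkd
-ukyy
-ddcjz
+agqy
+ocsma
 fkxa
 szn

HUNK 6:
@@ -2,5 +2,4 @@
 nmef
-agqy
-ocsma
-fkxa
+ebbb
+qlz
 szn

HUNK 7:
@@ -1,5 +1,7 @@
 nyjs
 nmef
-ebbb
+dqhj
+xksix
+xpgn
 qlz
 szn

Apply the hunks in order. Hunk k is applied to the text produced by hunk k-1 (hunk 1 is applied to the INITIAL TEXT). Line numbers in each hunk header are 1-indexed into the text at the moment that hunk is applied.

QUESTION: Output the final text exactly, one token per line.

Answer: nyjs
nmef
dqhj
xksix
xpgn
qlz
szn

Derivation:
Hunk 1: at line 5 remove [rpvhe] add [ierl,liy] -> 11 lines: nyjs nmef wel vzyrr bpdnv tks ierl liy ddcjz fkxa szn
Hunk 2: at line 4 remove [bpdnv,tks,ierl] add [mwn] -> 9 lines: nyjs nmef wel vzyrr mwn liy ddcjz fkxa szn
Hunk 3: at line 2 remove [vzyrr,mwn] add [pijcj] -> 8 lines: nyjs nmef wel pijcj liy ddcjz fkxa szn
Hunk 4: at line 1 remove [wel,pijcj,liy] add [mrdkd,ukyy] -> 7 lines: nyjs nmef mrdkd ukyy ddcjz fkxa szn
Hunk 5: at line 1 remove [mrdkd,ukyy,ddcjz] add [agqy,ocsma] -> 6 lines: nyjs nmef agqy ocsma fkxa szn
Hunk 6: at line 2 remove [agqy,ocsma,fkxa] add [ebbb,qlz] -> 5 lines: nyjs nmef ebbb qlz szn
Hunk 7: at line 1 remove [ebbb] add [dqhj,xksix,xpgn] -> 7 lines: nyjs nmef dqhj xksix xpgn qlz szn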